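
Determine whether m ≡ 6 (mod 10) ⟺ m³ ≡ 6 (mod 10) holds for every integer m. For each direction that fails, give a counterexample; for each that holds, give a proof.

Both implications hold.

[⇒] Suppose m ≡ 6 (mod 10). Write m = 10j + 6. Then (10j + 6)³ = 1000j³ + 1800j² + 1080j + 216 = 10(100j³ + 180j² + 108j + 21) + 6, so m³ ≡ 6 (mod 10).

[⇐] Conversely, suppose m³ ≡ 6 (mod 10). The only residue r in {0, …, 9} with r³ ≡ 6 (mod 10) is r = 6, so m ≡ 6 (mod 10).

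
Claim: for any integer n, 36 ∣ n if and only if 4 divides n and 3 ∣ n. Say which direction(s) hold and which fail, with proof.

(←) This fails: take n = 12. Both 4 ∣ 12 and 3 ∣ 12, yet 12 is not a multiple of 36 (since 12 = 0·36 + 12), so 36 ∤ 12.

(→) If 36 ∣ n, write n = 36q. Since 36 = 9·4, n = 4·(9q), so 4 ∣ n; and since 36 = 12·3, n = 3·(12q), so 3 ∣ n.

(⇒) holds; (⇐) fails.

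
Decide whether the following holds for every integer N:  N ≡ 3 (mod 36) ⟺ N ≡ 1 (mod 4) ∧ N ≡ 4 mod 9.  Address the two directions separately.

(⇒) fails and (⇐) fails.

(→) This fails: N = 3 gives 3 ≡ 3 (mod 36) but 3 ≡ 3 (mod 4), so the conjunction on the right does not hold.

(←) This fails: N = 13 satisfies both congruences on the right (13 ≡ 1 mod 4 and 13 ≡ 4 mod 9) yet 13 ≡ 13 (mod 36), not 3.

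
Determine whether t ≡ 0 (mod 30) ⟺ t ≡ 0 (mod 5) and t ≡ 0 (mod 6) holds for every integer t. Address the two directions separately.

(⇒) Suppose t ≡ 0 (mod 30); write t = 30j + 0. Since 5 ∣ 30, reducing mod 5 gives t ≡ 0 (mod 5); since 6 ∣ 30, reducing mod 6 gives t ≡ 0 (mod 6).

(⇐) Conversely, if t ≡ 0 (mod 5) and t ≡ 0 (mod 6), then by the Chinese remainder theorem t ≡ 0 (mod 30). This is exactly t ≡ 0 (mod 30).

The biconditional holds.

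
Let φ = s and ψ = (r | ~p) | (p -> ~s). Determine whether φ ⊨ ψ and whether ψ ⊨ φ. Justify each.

(⇒) fails and (⇐) fails.

[⇒] This fails. Under s = T, p = T, r = F, the left side is true but the right side is false.

[⇐] This fails. Under s = F, p = F, r = F, the left side is false but the right side is true.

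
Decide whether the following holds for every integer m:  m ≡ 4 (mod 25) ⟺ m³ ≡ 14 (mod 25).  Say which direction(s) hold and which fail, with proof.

Both implications hold.

(⇒) Suppose m ≡ 4 (mod 25). Write m = 25j + 4. Then (25j + 4)³ = 15625j³ + 7500j² + 1200j + 64 = 25(625j³ + 300j² + 48j + 2) + 14, so m³ ≡ 14 (mod 25).

(⇐) Conversely, suppose m³ ≡ 14 (mod 25). The only residue r in {0, …, 24} with r³ ≡ 14 (mod 25) is r = 4, so m ≡ 4 (mod 25).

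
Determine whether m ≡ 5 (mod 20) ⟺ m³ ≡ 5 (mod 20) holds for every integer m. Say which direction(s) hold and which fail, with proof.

(⇒) Suppose m ≡ 5 (mod 20). Write m = 20j + 5. Then (20j + 5)³ = 8000j³ + 6000j² + 1500j + 125 = 20(400j³ + 300j² + 75j + 6) + 5, so m³ ≡ 5 (mod 20).

(⇐) Conversely, suppose m³ ≡ 5 (mod 20). The only residue r in {0, …, 19} with r³ ≡ 5 (mod 20) is r = 5, so m ≡ 5 (mod 20).

Equivalent; both directions hold.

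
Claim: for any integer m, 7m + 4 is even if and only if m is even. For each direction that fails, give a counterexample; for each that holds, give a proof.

[⇒] Suppose 7m + 4 is even. Since 7 is odd, 7m and m have the same parity, so 7m + 4 ≡ m + 4 (mod 2). As 4 is even, 7m + 4 is even exactly when m is even. Thus m is even.

[⇐] Conversely, suppose m is even; write m = 2j. Then 7m + 4 = 7·(2j) + 4 = 2·7j + 4, which is even.

Both directions hold; the statement is true.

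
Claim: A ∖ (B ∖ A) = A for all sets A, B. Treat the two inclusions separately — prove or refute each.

Reverse inclusion. Let x ∈ A. Then either x ∈ A and x ∉ B; or x ∈ A ∩ B. In each case x ∈ A ∖ (B ∖ A), so A ⊆ A ∖ (B ∖ A).

Forward inclusion. Let x ∈ A ∖ (B ∖ A). Then either x ∈ A and x ∉ B; or x ∈ A ∩ B. In each case x ∈ A, so A ∖ (B ∖ A) ⊆ A.

Both inclusions hold.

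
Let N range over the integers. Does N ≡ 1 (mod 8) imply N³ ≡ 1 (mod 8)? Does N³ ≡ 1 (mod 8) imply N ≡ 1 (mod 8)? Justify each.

(→) Suppose N ≡ 1 (mod 8). Write N = 8j + 1. Then (8j + 1)³ = 512j³ + 192j² + 24j + 1 = 8(64j³ + 24j² + 3j) + 1, so N³ ≡ 1 (mod 8).

(←) Conversely, suppose N³ ≡ 1 (mod 8). The only residue r in {0, …, 7} with r³ ≡ 1 (mod 8) is r = 1, so N ≡ 1 (mod 8).

Both directions hold; the statement is true.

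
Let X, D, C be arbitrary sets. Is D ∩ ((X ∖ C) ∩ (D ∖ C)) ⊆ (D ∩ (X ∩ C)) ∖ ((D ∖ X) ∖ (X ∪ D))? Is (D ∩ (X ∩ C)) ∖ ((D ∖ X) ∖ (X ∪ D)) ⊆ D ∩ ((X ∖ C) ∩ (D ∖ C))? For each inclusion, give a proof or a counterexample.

(⟹) This inclusion fails. Take X = {1}, D = {1}, C = ∅; then 1 ∈ D ∩ ((X ∖ C) ∩ (D ∖ C)) but 1 ∉ (D ∩ (X ∩ C)) ∖ ((D ∖ X) ∖ (X ∪ D)).

(⟸) This inclusion fails. Take X = {1}, D = {1}, C = {1}; then 1 ∈ (D ∩ (X ∩ C)) ∖ ((D ∖ X) ∖ (X ∪ D)) but 1 ∉ D ∩ ((X ∖ C) ∩ (D ∖ C)).

(⊆) fails and (⊇) fails.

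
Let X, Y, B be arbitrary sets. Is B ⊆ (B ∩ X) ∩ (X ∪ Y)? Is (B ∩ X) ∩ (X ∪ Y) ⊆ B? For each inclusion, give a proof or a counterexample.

(⊆) This inclusion fails. Take X = ∅, Y = ∅, B = {1}; then 1 ∈ B but 1 ∉ (B ∩ X) ∩ (X ∪ Y).

(⊇) Let x ∈ (B ∩ X) ∩ (X ∪ Y). Then either x ∈ X ∩ B and x ∉ Y; or x ∈ X ∩ Y ∩ B. In each case x ∈ B, so (B ∩ X) ∩ (X ∪ Y) ⊆ B.

Only the reverse inclusion holds.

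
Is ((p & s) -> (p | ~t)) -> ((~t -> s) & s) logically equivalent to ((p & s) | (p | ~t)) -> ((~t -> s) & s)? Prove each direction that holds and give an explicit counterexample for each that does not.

Only the forward implication holds.

(⇐) This fails. Under p = F, t = T, s = F, the left side is false but the right side is true.

(⇒) Assume the antecedent. If p is true, the antecedent forces (p = T, t = F, s = T) or (p = T, t = T, s = T), and the consequent holds there. If p is false, the antecedent forces (p = F, t = F, s = T) or (p = F, t = T, s = T), and the consequent holds there. Either way the consequent holds.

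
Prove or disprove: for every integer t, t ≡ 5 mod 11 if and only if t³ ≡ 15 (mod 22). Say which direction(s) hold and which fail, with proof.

The forward direction fails; the converse holds.

(→) This fails: take t = 16. Then 16 ≡ 5 (mod 11), but 16³ = 4096 ≡ 4 (mod 22), not 15.

(←) Conversely, the residues r modulo 22 with r³ ≡ 15 (mod 22) are exactly {5}, and each is ≡ 5 (mod 11).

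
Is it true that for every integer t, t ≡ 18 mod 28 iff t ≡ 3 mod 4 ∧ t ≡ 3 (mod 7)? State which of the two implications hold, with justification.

Forward direction. This fails: t = 18 gives 18 ≡ 18 (mod 28) but 18 ≡ 2 (mod 4), so the conjunction on the right does not hold.

Converse. This fails: t = 3 satisfies both congruences on the right (3 ≡ 3 mod 4 and 3 ≡ 3 mod 7) yet 3 ≡ 3 (mod 28), not 18.

Neither direction holds.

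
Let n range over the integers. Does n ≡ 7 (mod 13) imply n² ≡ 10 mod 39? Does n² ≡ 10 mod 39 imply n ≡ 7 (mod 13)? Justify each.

Both directions fail.

Forward direction. This fails: take n = 33. Then 33 ≡ 7 (mod 13), but 33² = 1089 ≡ 36 (mod 39), not 10.

Converse. This fails: take n = 19. Then 19² = 361 ≡ 10 (mod 39), yet 19 ≡ 6 (mod 13), not 7.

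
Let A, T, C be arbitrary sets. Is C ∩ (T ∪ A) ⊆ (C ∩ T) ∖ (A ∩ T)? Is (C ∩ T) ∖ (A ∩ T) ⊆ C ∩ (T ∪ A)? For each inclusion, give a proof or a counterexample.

Only the reverse inclusion holds.

Forward inclusion. This inclusion fails. Take A = {1}, T = ∅, C = {1}; then 1 ∈ C ∩ (T ∪ A) but 1 ∉ (C ∩ T) ∖ (A ∩ T).

Reverse inclusion. Let x ∈ (C ∩ T) ∖ (A ∩ T). Then x ∈ T ∩ C and x ∉ A, from which x ∈ C ∩ (T ∪ A).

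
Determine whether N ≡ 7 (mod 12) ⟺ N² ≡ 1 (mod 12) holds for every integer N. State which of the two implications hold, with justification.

(→) Suppose N ≡ 7 (mod 12). Write N = 12j + 7. Then (12j + 7)² = 144j² + 168j + 49 = 12(12j² + 14j + 4) + 1, so N² ≡ 1 (mod 12).

(←) This fails: take N = 1. Then 1² = 1 ≡ 1 (mod 12), yet 1 ≡ 1 (mod 12), not 7.

The forward direction holds; the converse fails.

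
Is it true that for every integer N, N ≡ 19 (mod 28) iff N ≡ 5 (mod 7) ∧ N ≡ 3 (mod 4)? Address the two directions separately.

Both directions hold.

(⇒) Suppose N ≡ 19 (mod 28); write N = 28j + 19. Since 7 ∣ 28, reducing mod 7 gives N ≡ 19 ≡ 5 (mod 7); since 4 ∣ 28, reducing mod 4 gives N ≡ 19 ≡ 3 (mod 4).

(⇐) Conversely, if N ≡ 5 (mod 7) and N ≡ 3 (mod 4), then by the Chinese remainder theorem N ≡ 19 (mod 28). This is exactly N ≡ 19 (mod 28).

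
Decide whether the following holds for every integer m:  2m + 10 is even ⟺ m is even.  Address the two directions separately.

The forward direction fails; the converse holds.

(⇐) Suppose m is even. Since 2 is even, 2m is even for every m, so 2m + 10 has the same parity as 10, which is even. Hence 2m + 10 is even.

(⇒) This fails: take m = 1. Then 2m + 10 = 12, which is even, yet m = 1 is odd, not even.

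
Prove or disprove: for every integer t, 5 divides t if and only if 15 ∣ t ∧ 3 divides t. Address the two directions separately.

Not equivalent: only (⇐) holds.

(→) This fails: take t = 5. Certainly 5 ∣ 5, but 15 ∤ 5.

(←) Suppose 15 ∣ t and 3 ∣ t. Any common multiple of 15 and 3 is a multiple of their lcm; here lcm(15, 3) = 15·3/gcd(15, 3) = 45/3 = 15, so 15 ∣ t. Since 5 ∣ 15, it follows that 5 ∣ t.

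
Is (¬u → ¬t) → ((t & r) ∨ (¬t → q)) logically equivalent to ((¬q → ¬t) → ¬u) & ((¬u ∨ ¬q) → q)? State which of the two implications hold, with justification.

Only the reverse direction holds.

(⟹) This fails. Under u = F, t = T, q = F, r = F, the left side is true but the right side is false.

(⟸) Assume the antecedent. If t is true, the consequent reduces to true regardless of the other variables. If t is false, the antecedent forces (u = F, t = F, q = T, r = F) or (u = F, t = F, q = T, r = T), and the consequent holds there. Either way the consequent holds.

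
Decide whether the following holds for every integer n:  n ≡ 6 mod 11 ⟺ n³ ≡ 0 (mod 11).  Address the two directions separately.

Neither implication holds.

(⟹) This fails: take n = 6. Then 6 ≡ 6 (mod 11), but 6³ = 216 ≡ 7 (mod 11), not 0.

(⟸) This fails: take n = 0. Then 0³ = 0 ≡ 0 (mod 11), yet 0 ≡ 0 (mod 11), not 6.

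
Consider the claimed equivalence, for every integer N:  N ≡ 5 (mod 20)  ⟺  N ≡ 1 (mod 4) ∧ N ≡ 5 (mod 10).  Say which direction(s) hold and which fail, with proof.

(⟹) Suppose N ≡ 5 (mod 20); write N = 20j + 5. Since 4 ∣ 20, reducing mod 4 gives N ≡ 5 ≡ 1 (mod 4); since 10 ∣ 20, reducing mod 10 gives N ≡ 5 (mod 10).

(⟸) Conversely, if N ≡ 1 (mod 4) and N ≡ 5 (mod 10), then by the Chinese remainder theorem N ≡ 5 (mod 20). This is exactly N ≡ 5 (mod 20).

The biconditional holds.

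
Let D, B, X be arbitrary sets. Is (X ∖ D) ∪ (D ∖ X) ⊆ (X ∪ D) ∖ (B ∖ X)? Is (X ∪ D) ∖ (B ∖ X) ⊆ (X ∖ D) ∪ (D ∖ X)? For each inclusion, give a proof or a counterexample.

Both inclusions fail.

Forward inclusion. This inclusion fails. Take D = {1}, B = {1}, X = ∅; then 1 ∈ (X ∖ D) ∪ (D ∖ X) but 1 ∉ (X ∪ D) ∖ (B ∖ X).

Reverse inclusion. This inclusion fails. Take D = {1}, B = ∅, X = {1}; then 1 ∈ (X ∪ D) ∖ (B ∖ X) but 1 ∉ (X ∖ D) ∪ (D ∖ X).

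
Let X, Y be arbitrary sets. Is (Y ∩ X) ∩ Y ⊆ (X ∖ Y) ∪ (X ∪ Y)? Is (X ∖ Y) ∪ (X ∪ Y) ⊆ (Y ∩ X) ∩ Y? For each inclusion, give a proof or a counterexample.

The sets are not equal: only the forward inclusion holds.

Forward inclusion. Let x ∈ (Y ∩ X) ∩ Y. Then x ∈ X ∩ Y, from which x ∈ (X ∖ Y) ∪ (X ∪ Y).

Reverse inclusion. This inclusion fails. Take X = {1}, Y = ∅; then 1 ∈ (X ∖ Y) ∪ (X ∪ Y) but 1 ∉ (Y ∩ X) ∩ Y.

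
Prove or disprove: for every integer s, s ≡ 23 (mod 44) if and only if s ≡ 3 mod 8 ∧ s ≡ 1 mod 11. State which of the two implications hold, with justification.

Forward direction. This fails: s = 23 gives 23 ≡ 23 (mod 44) but 23 ≡ 7 (mod 8), so the conjunction on the right does not hold.

Converse. If s ≡ 3 (mod 8) and s ≡ 1 (mod 11), then by the Chinese remainder theorem s ≡ 67 (mod 88). Since 67 ≡ 23 (mod 44) and 44 ∣ 88, we get s ≡ 23 (mod 44).

The forward direction fails; the converse holds.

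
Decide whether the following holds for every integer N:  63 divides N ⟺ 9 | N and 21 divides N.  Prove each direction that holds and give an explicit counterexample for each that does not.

Both directions hold.

(→) If 63 ∣ N, write N = 63q. Since 63 = 7·9, N = 9·(7q), so 9 ∣ N; and since 63 = 3·21, N = 21·(3q), so 21 ∣ N.

(←) Suppose 9 ∣ N and 21 ∣ N. Any common multiple of 9 and 21 is a multiple of their lcm; here lcm(9, 21) = 9·21/gcd(9, 21) = 189/3 = 63, so 63 ∣ N.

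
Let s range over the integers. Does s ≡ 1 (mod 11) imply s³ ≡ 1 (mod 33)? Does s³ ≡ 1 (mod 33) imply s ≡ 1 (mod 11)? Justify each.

(→) This fails: take s = 12. Then 12 ≡ 1 (mod 11), but 12³ = 1728 ≡ 12 (mod 33), not 1.

(←) Conversely, the residues r modulo 33 with r³ ≡ 1 (mod 33) are exactly {1}, and each is ≡ 1 (mod 11).

Only the converse holds.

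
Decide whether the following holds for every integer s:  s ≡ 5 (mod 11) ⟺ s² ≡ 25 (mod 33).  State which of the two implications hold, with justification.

Neither implication holds.

Forward direction. This fails: take s = 27. Then 27 ≡ 5 (mod 11), but 27² = 729 ≡ 3 (mod 33), not 25.

Converse. This fails: take s = 17. Then 17² = 289 ≡ 25 (mod 33), yet 17 ≡ 6 (mod 11), not 5.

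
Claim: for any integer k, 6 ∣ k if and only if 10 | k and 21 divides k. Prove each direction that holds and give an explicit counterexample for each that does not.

The forward direction fails; the converse holds.

(⇒) This fails: take k = 6. Certainly 6 ∣ 6, but 10 ∤ 6.

(⇐) Suppose 10 ∣ k and 21 ∣ k. Any common multiple of 10 and 21 is a multiple of their lcm; here gcd(10, 21) = 1, so lcm(10, 21) = 10·21 = 210, so 210 ∣ k. Since 6 ∣ 210, it follows that 6 ∣ k.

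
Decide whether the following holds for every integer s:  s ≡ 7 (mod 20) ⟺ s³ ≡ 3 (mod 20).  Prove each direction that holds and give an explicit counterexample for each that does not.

Equivalent; both directions hold.

(→) Suppose s ≡ 7 (mod 20). Write s = 20j + 7. Then (20j + 7)³ = 8000j³ + 8400j² + 2940j + 343 = 20(400j³ + 420j² + 147j + 17) + 3, so s³ ≡ 3 (mod 20).

(←) Conversely, suppose s³ ≡ 3 (mod 20). The only residue r in {0, …, 19} with r³ ≡ 3 (mod 20) is r = 7, so s ≡ 7 (mod 20).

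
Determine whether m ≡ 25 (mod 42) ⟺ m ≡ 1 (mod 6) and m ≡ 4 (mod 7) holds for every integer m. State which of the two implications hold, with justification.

(⟸) If m ≡ 1 (mod 6) and m ≡ 4 (mod 7), then by the Chinese remainder theorem m ≡ 25 (mod 42). This is exactly m ≡ 25 (mod 42).

(⟹) Suppose m ≡ 25 (mod 42); write m = 42j + 25. Since 6 ∣ 42, reducing mod 6 gives m ≡ 25 ≡ 1 (mod 6); since 7 ∣ 42, reducing mod 7 gives m ≡ 25 ≡ 4 (mod 7).

Both implications hold.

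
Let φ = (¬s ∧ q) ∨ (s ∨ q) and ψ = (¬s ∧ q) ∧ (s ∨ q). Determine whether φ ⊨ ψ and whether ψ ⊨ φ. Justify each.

(→) This fails. Under s = T, q = F, the left side is true but the right side is false.

(←) Assume the antecedent. If s is true, the antecedent cannot hold. If s is false, the antecedent forces (s = F, q = T), and (¬s ∧ q) ∨ (s ∨ q) holds there. Either way (¬s ∧ q) ∨ (s ∨ q) holds.

Only the converse holds.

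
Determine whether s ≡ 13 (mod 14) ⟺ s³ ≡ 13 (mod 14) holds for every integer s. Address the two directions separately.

(⟸) This fails: take s = 3. Then 3³ = 27 ≡ 13 (mod 14), yet 3 ≡ 3 (mod 14), not 13.

(⟹) Suppose s ≡ 13 (mod 14). Write s = 14j + 13. Then (14j + 13)³ = 2744j³ + 7644j² + 7098j + 2197 = 14(196j³ + 546j² + 507j + 156) + 13, so s³ ≡ 13 (mod 14).

The forward direction holds; the converse fails.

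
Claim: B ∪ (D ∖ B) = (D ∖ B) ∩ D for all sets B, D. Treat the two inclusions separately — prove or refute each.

The sets are not equal: only the reverse inclusion holds.

(⟹) This inclusion fails. Take B = {1}, D = ∅; then 1 ∈ B ∪ (D ∖ B) but 1 ∉ (D ∖ B) ∩ D.

(⟸) Let x ∈ (D ∖ B) ∩ D. Then x ∈ D and x ∉ B, from which x ∈ B ∪ (D ∖ B).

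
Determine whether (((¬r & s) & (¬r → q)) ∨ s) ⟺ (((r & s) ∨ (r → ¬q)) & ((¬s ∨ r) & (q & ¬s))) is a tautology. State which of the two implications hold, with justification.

Forward direction. This fails. Under q = F, r = F, s = T, the left side is true but the right side is false.

Converse. This fails. Under q = T, r = F, s = F, the left side is false but the right side is true.

Neither implication holds.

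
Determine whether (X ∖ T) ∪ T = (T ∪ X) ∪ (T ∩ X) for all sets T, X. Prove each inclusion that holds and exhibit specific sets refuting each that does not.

Forward inclusion. Let x ∈ (X ∖ T) ∪ T. Then either x ∈ T and x ∉ X; or x ∈ X and x ∉ T; or x ∈ T ∩ X. In each case x ∈ (T ∪ X) ∪ (T ∩ X), so (X ∖ T) ∪ T ⊆ (T ∪ X) ∪ (T ∩ X).

Reverse inclusion. Let x ∈ (T ∪ X) ∪ (T ∩ X). Then either x ∈ T and x ∉ X; or x ∈ X and x ∉ T; or x ∈ T ∩ X. In each case x ∈ (X ∖ T) ∪ T, so (T ∪ X) ∪ (T ∩ X) ⊆ (X ∖ T) ∪ T.

The two sets are equal.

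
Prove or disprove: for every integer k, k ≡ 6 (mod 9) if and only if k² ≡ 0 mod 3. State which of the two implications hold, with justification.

Forward direction. Suppose k ≡ 6 (mod 9). Then k² ≡ 6² = 36 (mod 9), and since 3 ∣ 9, also k² ≡ 0 (mod 3).

Converse. This fails: take k = 0. Then 0² = 0 ≡ 0 (mod 3), yet 0 ≡ 0 (mod 9), not 6.

The forward direction holds; the converse fails.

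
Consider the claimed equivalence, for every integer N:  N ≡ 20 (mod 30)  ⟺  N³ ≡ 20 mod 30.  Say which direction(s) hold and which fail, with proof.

Forward direction. Suppose N ≡ 20 (mod 30). Write N = 30j + 20. Then (30j + 20)³ = 27000j³ + 54000j² + 36000j + 8000 = 30(900j³ + 1800j² + 1200j + 266) + 20, so N³ ≡ 20 (mod 30).

Converse. Suppose N³ ≡ 20 (mod 30). The only residue r in {0, …, 29} with r³ ≡ 20 (mod 30) is r = 20, so N ≡ 20 (mod 30).

The biconditional holds.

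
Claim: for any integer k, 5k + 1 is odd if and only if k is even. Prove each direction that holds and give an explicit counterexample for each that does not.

Equivalent; both directions hold.

(⟹) Suppose 5k + 1 is odd. Since 5 is odd, 5k and k have the same parity, so 5k + 1 ≡ k + 1 (mod 2). As 1 is odd, 5k + 1 is odd exactly when k is even. Thus k is even.

(⟸) Conversely, suppose k is even; write k = 2j. Then 5k + 1 = 5·(2j) + 1 = 2·5j + 1, which is odd.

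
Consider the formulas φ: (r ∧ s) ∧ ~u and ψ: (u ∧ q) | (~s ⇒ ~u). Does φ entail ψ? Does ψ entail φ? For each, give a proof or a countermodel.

Not equivalent: only (⇒) holds.

(⟸) This fails. Under u = F, r = F, s = F, q = F, the left side is false but the right side is true.

(⟹) Assume the antecedent. If u is true, the antecedent cannot hold. If u is false, (u ∧ q) | (~s ⇒ ~u) reduces to true regardless of the other variables. Either way (u ∧ q) | (~s ⇒ ~u) holds.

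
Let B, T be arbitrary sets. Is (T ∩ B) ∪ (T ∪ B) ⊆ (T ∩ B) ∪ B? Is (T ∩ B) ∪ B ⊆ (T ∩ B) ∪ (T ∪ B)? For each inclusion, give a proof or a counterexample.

(⊆) fails; (⊇) holds.

(⟹) This inclusion fails. Take B = ∅, T = {1}; then 1 ∈ (T ∩ B) ∪ (T ∪ B) but 1 ∉ (T ∩ B) ∪ B.

(⟸) Let x ∈ (T ∩ B) ∪ B. Then either x ∈ B and x ∉ T; or x ∈ B ∩ T. In each case x ∈ (T ∩ B) ∪ (T ∪ B), so (T ∩ B) ∪ B ⊆ (T ∩ B) ∪ (T ∪ B).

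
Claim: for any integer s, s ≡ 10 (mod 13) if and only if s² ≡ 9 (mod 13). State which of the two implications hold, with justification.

Not equivalent: only (⇒) holds.

Forward direction. Suppose s ≡ 10 (mod 13). Write s = 13j + 10. Then (13j + 10)² = 169j² + 260j + 100 = 13(13j² + 20j + 7) + 9, so s² ≡ 9 (mod 13).

Converse. This fails: take s = 3. Then 3² = 9 ≡ 9 (mod 13), yet 3 ≡ 3 (mod 13), not 10.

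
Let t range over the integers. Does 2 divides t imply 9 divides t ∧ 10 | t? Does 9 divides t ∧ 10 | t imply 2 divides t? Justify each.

(⟹) This fails: take t = 2. Certainly 2 ∣ 2, but 9 ∤ 2.

(⟸) Suppose 9 ∣ t and 10 ∣ t. Any common multiple of 9 and 10 is a multiple of their lcm; here gcd(9, 10) = 1, so lcm(9, 10) = 9·10 = 90, so 90 ∣ t. Since 2 ∣ 90, it follows that 2 ∣ t.

(⇒) fails; (⇐) holds.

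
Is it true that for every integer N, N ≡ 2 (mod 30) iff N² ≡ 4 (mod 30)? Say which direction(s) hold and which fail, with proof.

Not equivalent: only (⇒) holds.

Forward direction. Suppose N ≡ 2 (mod 30). Write N = 30j + 2. Then (30j + 2)² = 900j² + 120j + 4 = 30(30j² + 4j) + 4, so N² ≡ 4 (mod 30).

Converse. This fails: take N = 8. Then 8² = 64 ≡ 4 (mod 30), yet 8 ≡ 8 (mod 30), not 2.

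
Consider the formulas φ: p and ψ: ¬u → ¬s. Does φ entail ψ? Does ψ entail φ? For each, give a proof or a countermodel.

(→) This fails. Under u = F, p = T, s = T, the left side is true but the right side is false.

(←) This fails. Under u = F, p = F, s = F, the left side is false but the right side is true.

Both directions fail.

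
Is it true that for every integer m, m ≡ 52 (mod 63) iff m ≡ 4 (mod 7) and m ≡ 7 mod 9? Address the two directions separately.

Neither implication holds.

Forward direction. This fails: m = 52 gives 52 ≡ 52 (mod 63) but 52 ≡ 3 (mod 7), so the conjunction on the right does not hold.

Converse. This fails: m = 25 satisfies both congruences on the right (25 ≡ 4 mod 7 and 25 ≡ 7 mod 9) yet 25 ≡ 25 (mod 63), not 52.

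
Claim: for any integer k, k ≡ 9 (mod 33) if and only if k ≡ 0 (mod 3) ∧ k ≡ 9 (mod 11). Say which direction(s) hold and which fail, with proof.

Both directions hold.

(⇒) Suppose k ≡ 9 (mod 33); write k = 33j + 9. Since 3 ∣ 33, reducing mod 3 gives k ≡ 9 ≡ 0 (mod 3); since 11 ∣ 33, reducing mod 11 gives k ≡ 9 (mod 11).

(⇐) Conversely, if k ≡ 0 (mod 3) and k ≡ 9 (mod 11), then by the Chinese remainder theorem k ≡ 9 (mod 33). This is exactly k ≡ 9 (mod 33).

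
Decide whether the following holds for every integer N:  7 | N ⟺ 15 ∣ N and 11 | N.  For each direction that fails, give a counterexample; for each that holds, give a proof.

Neither implication holds.

(→) This fails: take N = 7. Certainly 7 ∣ 7, but 15 ∤ 7.

(←) This fails: take N = 165. Both 15 ∣ 165 and 11 ∣ 165, yet 165 is not a multiple of 7 (since 165 = 23·7 + 4), so 7 ∤ 165.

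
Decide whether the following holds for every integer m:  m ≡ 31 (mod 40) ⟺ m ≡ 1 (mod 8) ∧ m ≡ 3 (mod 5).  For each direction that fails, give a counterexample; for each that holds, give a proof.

Neither direction holds.

(⟹) This fails: m = 31 gives 31 ≡ 31 (mod 40) but 31 ≡ 7 (mod 8), so the conjunction on the right does not hold.

(⟸) This fails: m = 33 satisfies both congruences on the right (33 ≡ 1 mod 8 and 33 ≡ 3 mod 5) yet 33 ≡ 33 (mod 40), not 31.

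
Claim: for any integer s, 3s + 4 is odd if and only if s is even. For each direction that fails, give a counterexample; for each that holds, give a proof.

Neither implication holds.

[⇒] This fails: s = 5 gives 3s + 4 = 19, which is odd, but 5 is odd, not even.

[⇐] This also fails: s = 2 is even, but 3s + 4 = 10 is even, not odd.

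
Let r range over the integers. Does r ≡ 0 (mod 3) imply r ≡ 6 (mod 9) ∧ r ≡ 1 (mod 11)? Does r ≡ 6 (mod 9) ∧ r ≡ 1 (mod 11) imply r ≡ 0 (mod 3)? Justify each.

Only the reverse direction holds.

[⇒] This fails: r = 0 gives 0 ≡ 0 (mod 3) but 0 ≡ 0 (mod 9), so the conjunction on the right does not hold.

[⇐] Conversely, if r ≡ 6 (mod 9) and r ≡ 1 (mod 11), then by the Chinese remainder theorem r ≡ 78 (mod 99). Since 78 ≡ 0 (mod 3) and 3 ∣ 99, we get r ≡ 0 (mod 3).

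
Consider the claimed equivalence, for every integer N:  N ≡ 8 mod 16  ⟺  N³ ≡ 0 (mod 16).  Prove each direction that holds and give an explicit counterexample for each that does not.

(→) Suppose N ≡ 8 mod 16. Write N = 16j + 8. Then (16j + 8)³ = 4096j³ + 6144j² + 3072j + 512 = 16(256j³ + 384j² + 192j + 32) + 0, so N³ ≡ 0 (mod 16).

(←) This fails: take N = 0. Then 0³ = 0 ≡ 0 (mod 16), yet 0 ≡ 0 (mod 16), not 8.

The forward direction holds; the converse fails.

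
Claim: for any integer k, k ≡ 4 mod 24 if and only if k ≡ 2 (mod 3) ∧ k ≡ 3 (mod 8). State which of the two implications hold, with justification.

Neither implication holds.

(→) This fails: k = 4 gives 4 ≡ 4 (mod 24) but 4 ≡ 1 (mod 3), so the conjunction on the right does not hold.

(←) This fails: k = 11 satisfies both congruences on the right (11 ≡ 2 mod 3 and 11 ≡ 3 mod 8) yet 11 ≡ 11 (mod 24), not 4.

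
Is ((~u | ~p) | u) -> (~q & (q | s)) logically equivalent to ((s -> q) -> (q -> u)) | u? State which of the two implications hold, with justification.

Only the forward implication holds.

(⇒) Assume the antecedent. If p is true, the antecedent forces (p = T, q = F, s = T, u = F) or (p = T, q = F, s = T, u = T), and ((s -> q) -> (q -> u)) | u holds there. If p is false, the antecedent forces (p = F, q = F, s = T, u = F) or (p = F, q = F, s = T, u = T), and ((s -> q) -> (q -> u)) | u holds there. Either way ((s -> q) -> (q -> u)) | u holds.

(⇐) This fails. Under p = F, q = F, s = F, u = F, the left side is false but the right side is true.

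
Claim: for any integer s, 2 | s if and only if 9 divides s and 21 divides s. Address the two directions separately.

Neither implication holds.

Forward direction. This fails: take s = 2. Certainly 2 ∣ 2, but 9 ∤ 2.

Converse. This fails: take s = 63. Both 9 ∣ 63 and 21 ∣ 63, yet 63 is not a multiple of 2 (since 63 = 31·2 + 1), so 2 ∤ 63.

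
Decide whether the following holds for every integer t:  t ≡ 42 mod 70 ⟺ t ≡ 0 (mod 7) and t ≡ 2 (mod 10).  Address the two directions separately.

(→) Suppose t ≡ 42 (mod 70); write t = 70j + 42. Since 7 ∣ 70, reducing mod 7 gives t ≡ 42 ≡ 0 (mod 7); since 10 ∣ 70, reducing mod 10 gives t ≡ 42 ≡ 2 (mod 10).

(←) Conversely, if t ≡ 0 (mod 7) and t ≡ 2 (mod 10), then by the Chinese remainder theorem t ≡ 42 (mod 70). This is exactly t ≡ 42 (mod 70).

Both implications hold.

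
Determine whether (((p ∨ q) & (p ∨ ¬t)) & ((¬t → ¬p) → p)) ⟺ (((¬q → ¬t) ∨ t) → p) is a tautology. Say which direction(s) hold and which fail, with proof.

The biconditional holds.

(⇐) Assume the antecedent. If p is true, the consequent reduces to true regardless of the other variables. If p is false, the antecedent cannot hold. Either way the consequent holds.

(⇒) Assume the antecedent. If p is true, ((¬q → ¬t) ∨ t) → p reduces to true regardless of the other variables. If p is false, the antecedent cannot hold. Either way ((¬q → ¬t) ∨ t) → p holds.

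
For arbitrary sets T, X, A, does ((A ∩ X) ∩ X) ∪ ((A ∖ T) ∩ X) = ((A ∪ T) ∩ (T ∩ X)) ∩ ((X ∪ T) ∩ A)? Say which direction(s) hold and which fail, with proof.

(⊆) This inclusion fails. Take T = ∅, X = {1}, A = {1}; then 1 ∈ ((A ∩ X) ∩ X) ∪ ((A ∖ T) ∩ X) but 1 ∉ ((A ∪ T) ∩ (T ∩ X)) ∩ ((X ∪ T) ∩ A).

(⊇) Let x ∈ ((A ∪ T) ∩ (T ∩ X)) ∩ ((X ∪ T) ∩ A). Then x ∈ T ∩ X ∩ A, from which x ∈ ((A ∩ X) ∩ X) ∪ ((A ∖ T) ∩ X).

(⊆) fails; (⊇) holds.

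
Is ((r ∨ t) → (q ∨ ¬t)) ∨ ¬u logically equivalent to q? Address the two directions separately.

Only the reverse direction holds.

Forward direction. This fails. Under q = F, u = F, r = F, t = F, the left side is true but the right side is false.

Converse. Assume the antecedent. If q is true, ((r ∨ t) → (q ∨ ¬t)) ∨ ¬u reduces to true regardless of the other variables. If q is false, the antecedent cannot hold. Either way ((r ∨ t) → (q ∨ ¬t)) ∨ ¬u holds.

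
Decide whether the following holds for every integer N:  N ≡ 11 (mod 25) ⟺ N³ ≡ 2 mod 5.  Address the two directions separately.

[⇒] This fails: take N = 11. Then 11 ≡ 11 (mod 25), but 11³ = 1331 ≡ 1 (mod 5), not 2.

[⇐] This fails: take N = 3. Then 3³ = 27 ≡ 2 (mod 5), yet 3 ≡ 3 (mod 25), not 11.

(⇒) fails and (⇐) fails.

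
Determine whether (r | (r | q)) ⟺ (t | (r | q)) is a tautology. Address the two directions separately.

[⇒] Assume the antecedent. If q is true, t | (r | q) reduces to true regardless of the other variables. If q is false, the antecedent forces (q = F, r = T, t = F) or (q = F, r = T, t = T), and t | (r | q) holds there. Either way t | (r | q) holds.

[⇐] This fails. Under q = F, r = F, t = T, the left side is false but the right side is true.

(⇒) holds; (⇐) fails.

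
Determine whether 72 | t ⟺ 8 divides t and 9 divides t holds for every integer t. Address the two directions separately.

(⟹) If 72 ∣ t, write t = 72q. Since 72 = 9·8, t = 8·(9q), so 8 ∣ t; and since 72 = 8·9, t = 9·(8q), so 9 ∣ t.

(⟸) Suppose 8 ∣ t and 9 ∣ t. Any common multiple of 8 and 9 is a multiple of their lcm; here gcd(8, 9) = 1, so lcm(8, 9) = 8·9 = 72, so 72 ∣ t.

Both directions hold.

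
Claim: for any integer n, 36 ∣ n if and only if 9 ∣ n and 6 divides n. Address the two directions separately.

Only the forward direction holds.

(←) This fails: take n = 18. Both 9 ∣ 18 and 6 ∣ 18, yet 18 is not a multiple of 36 (since 18 = 0·36 + 18), so 36 ∤ 18.

(→) If 36 ∣ n, write n = 36q. Since 36 = 4·9, n = 9·(4q), so 9 ∣ n; and since 36 = 6·6, n = 6·(6q), so 6 ∣ n.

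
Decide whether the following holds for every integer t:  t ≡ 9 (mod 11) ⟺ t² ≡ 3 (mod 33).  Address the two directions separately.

[⇒] This fails: take t = 9. Then 9 ≡ 9 (mod 11), but 9² = 81 ≡ 15 (mod 33), not 3.

[⇐] This fails: take t = 6. Then 6² = 36 ≡ 3 (mod 33), yet 6 ≡ 6 (mod 11), not 9.

Neither implication holds.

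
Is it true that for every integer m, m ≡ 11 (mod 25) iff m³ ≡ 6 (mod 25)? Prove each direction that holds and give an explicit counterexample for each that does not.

Both directions hold; the statement is true.

(→) Suppose m ≡ 11 (mod 25). Write m = 25j + 11. Then (25j + 11)³ = 15625j³ + 20625j² + 9075j + 1331 = 25(625j³ + 825j² + 363j + 53) + 6, so m³ ≡ 6 (mod 25).

(←) Conversely, suppose m³ ≡ 6 (mod 25). The only residue r in {0, …, 24} with r³ ≡ 6 (mod 25) is r = 11, so m ≡ 11 (mod 25).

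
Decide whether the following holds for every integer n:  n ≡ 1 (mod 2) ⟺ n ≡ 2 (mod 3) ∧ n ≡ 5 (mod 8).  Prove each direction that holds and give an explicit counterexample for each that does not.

[⇐] If n ≡ 2 (mod 3) and n ≡ 5 (mod 8), then by the Chinese remainder theorem n ≡ 5 (mod 24). Since 5 ≡ 1 (mod 2) and 2 ∣ 24, we get n ≡ 1 (mod 2).

[⇒] This fails: n = 1 gives 1 ≡ 1 (mod 2) but 1 ≡ 1 (mod 3), so the conjunction on the right does not hold.

The forward direction fails; the converse holds.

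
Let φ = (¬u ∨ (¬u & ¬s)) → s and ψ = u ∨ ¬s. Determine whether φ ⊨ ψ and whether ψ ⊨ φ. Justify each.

(⇒) fails and (⇐) fails.

(⟹) This fails. Under u = F, s = T, the left side is true but the right side is false.

(⟸) This fails. Under u = F, s = F, the left side is false but the right side is true.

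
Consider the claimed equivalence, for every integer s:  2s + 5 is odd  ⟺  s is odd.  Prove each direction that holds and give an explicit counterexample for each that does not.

Only the reverse direction holds.

(→) This fails: take s = 2. Then 2s + 5 = 9, which is odd, yet s = 2 is even, not odd.

(←) Suppose s is odd. Since 2 is even, 2s is even for every s, so 2s + 5 has the same parity as 5, which is odd. Hence 2s + 5 is odd.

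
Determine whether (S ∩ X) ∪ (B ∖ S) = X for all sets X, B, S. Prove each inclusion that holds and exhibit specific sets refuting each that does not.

(⊆) This inclusion fails. Take X = ∅, B = {1}, S = ∅; then 1 ∈ (S ∩ X) ∪ (B ∖ S) but 1 ∉ X.

(⊇) This inclusion fails. Take X = {1}, B = ∅, S = ∅; then 1 ∈ X but 1 ∉ (S ∩ X) ∪ (B ∖ S).

Both inclusions fail.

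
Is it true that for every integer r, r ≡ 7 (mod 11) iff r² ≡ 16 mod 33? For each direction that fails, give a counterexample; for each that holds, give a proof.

Forward direction. This fails: take r = 18. Then 18 ≡ 7 (mod 11), but 18² = 324 ≡ 27 (mod 33), not 16.

Converse. This fails: take r = 4. Then 4² = 16 ≡ 16 (mod 33), yet 4 ≡ 4 (mod 11), not 7.

Both directions fail.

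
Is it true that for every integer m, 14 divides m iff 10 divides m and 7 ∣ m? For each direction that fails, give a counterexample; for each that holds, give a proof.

Converse. Suppose 10 ∣ m and 7 ∣ m. Any common multiple of 10 and 7 is a multiple of their lcm; here gcd(10, 7) = 1, so lcm(10, 7) = 10·7 = 70, so 70 ∣ m. Since 14 ∣ 70, it follows that 14 ∣ m.

Forward direction. This fails: take m = 14. Certainly 14 ∣ 14, but 10 ∤ 14.

Only the reverse direction holds.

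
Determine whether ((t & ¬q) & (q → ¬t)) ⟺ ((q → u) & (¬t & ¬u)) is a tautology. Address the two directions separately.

(⇒) This fails. Under u = F, t = T, q = F, the left side is true but the right side is false.

(⇐) This fails. Under u = F, t = F, q = F, the left side is false but the right side is true.

(⇒) fails and (⇐) fails.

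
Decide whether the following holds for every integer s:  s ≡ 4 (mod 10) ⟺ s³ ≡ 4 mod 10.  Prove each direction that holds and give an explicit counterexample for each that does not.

The biconditional holds.

[⇒] Suppose s ≡ 4 (mod 10). Write s = 10j + 4. Then (10j + 4)³ = 1000j³ + 1200j² + 480j + 64 = 10(100j³ + 120j² + 48j + 6) + 4, so s³ ≡ 4 (mod 10).

[⇐] Conversely, suppose s³ ≡ 4 (mod 10). The only residue r in {0, …, 9} with r³ ≡ 4 (mod 10) is r = 4, so s ≡ 4 (mod 10).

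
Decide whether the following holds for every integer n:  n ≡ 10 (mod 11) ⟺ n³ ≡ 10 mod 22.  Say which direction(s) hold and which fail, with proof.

[⇒] This fails: take n = 21. Then 21 ≡ 10 (mod 11), but 21³ = 9261 ≡ 21 (mod 22), not 10.

[⇐] Conversely, the residues r modulo 22 with r³ ≡ 10 (mod 22) are exactly {10}, and each is ≡ 10 (mod 11).

Not equivalent: only (⇐) holds.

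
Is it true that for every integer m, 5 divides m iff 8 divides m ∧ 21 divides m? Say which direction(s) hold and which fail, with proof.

(⟹) This fails: take m = 5. Certainly 5 ∣ 5, but 8 ∤ 5.

(⟸) This fails: take m = 168. Both 8 ∣ 168 and 21 ∣ 168, yet 168 is not a multiple of 5 (since 168 = 33·5 + 3), so 5 ∤ 168.

Neither implication holds.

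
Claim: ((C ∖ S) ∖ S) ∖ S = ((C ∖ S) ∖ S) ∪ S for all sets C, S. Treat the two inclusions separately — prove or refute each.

(⊆) holds; (⊇) fails.

Forward inclusion. Let x ∈ ((C ∖ S) ∖ S) ∖ S. Then x ∈ C and x ∉ S, from which x ∈ ((C ∖ S) ∖ S) ∪ S.

Reverse inclusion. This inclusion fails. Take C = ∅, S = {1}; then 1 ∈ ((C ∖ S) ∖ S) ∪ S but 1 ∉ ((C ∖ S) ∖ S) ∖ S.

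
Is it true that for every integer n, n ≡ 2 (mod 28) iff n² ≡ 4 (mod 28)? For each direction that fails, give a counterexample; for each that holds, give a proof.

Forward direction. Suppose n ≡ 2 (mod 28). Write n = 28j + 2. Then (28j + 2)² = 784j² + 112j + 4 = 28(28j² + 4j) + 4, so n² ≡ 4 (mod 28).

Converse. This fails: take n = 12. Then 12² = 144 ≡ 4 (mod 28), yet 12 ≡ 12 (mod 28), not 2.

Only the forward direction holds.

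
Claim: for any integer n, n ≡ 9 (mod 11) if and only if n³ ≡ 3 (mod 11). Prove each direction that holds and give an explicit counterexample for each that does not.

The biconditional holds.

(⟹) Suppose n ≡ 9 (mod 11). Write n = 11j + 9. Then (11j + 9)³ = 1331j³ + 3267j² + 2673j + 729 = 11(121j³ + 297j² + 243j + 66) + 3, so n³ ≡ 3 (mod 11).

(⟸) Conversely, suppose n³ ≡ 3 (mod 11). The only residue r in {0, …, 10} with r³ ≡ 3 (mod 11) is r = 9, so n ≡ 9 (mod 11).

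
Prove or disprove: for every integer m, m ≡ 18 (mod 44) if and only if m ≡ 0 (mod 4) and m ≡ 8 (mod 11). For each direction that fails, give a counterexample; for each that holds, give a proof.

Neither implication holds.

[⇒] This fails: m = 18 gives 18 ≡ 18 (mod 44) but 18 ≡ 2 (mod 4), so the conjunction on the right does not hold.

[⇐] This fails: m = 8 satisfies both congruences on the right (8 ≡ 0 mod 4 and 8 ≡ 8 mod 11) yet 8 ≡ 8 (mod 44), not 18.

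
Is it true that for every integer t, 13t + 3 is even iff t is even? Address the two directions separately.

Neither implication holds.

(⇒) This fails: t = 3 gives 13t + 3 = 42, which is even, but 3 is odd, not even.

(⇐) This also fails: t = 0 is even, but 13t + 3 = 3 is odd, not even.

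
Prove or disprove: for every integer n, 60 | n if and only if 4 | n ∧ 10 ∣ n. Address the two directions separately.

Only the forward implication holds.

Forward direction. If 60 ∣ n, write n = 60q. Since 60 = 15·4, n = 4·(15q), so 4 ∣ n; and since 60 = 6·10, n = 10·(6q), so 10 ∣ n.

Converse. This fails: take n = 20. Both 4 ∣ 20 and 10 ∣ 20, yet 20 is not a multiple of 60 (since 20 = 0·60 + 20), so 60 ∤ 20.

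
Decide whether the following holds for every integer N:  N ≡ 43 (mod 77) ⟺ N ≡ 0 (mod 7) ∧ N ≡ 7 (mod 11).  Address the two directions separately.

(⟹) This fails: N = 43 gives 43 ≡ 43 (mod 77) but 43 ≡ 1 (mod 7), so the conjunction on the right does not hold.

(⟸) This fails: N = 7 satisfies both congruences on the right (7 ≡ 0 mod 7 and 7 ≡ 7 mod 11) yet 7 ≡ 7 (mod 77), not 43.

Neither direction holds.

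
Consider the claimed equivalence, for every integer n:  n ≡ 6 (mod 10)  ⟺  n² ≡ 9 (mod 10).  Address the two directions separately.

[⇒] This fails: take n = 6. Then 6 ≡ 6 (mod 10), but 6² = 36 ≡ 6 (mod 10), not 9.

[⇐] This fails: take n = 3. Then 3² = 9 ≡ 9 (mod 10), yet 3 ≡ 3 (mod 10), not 6.

(⇒) fails and (⇐) fails.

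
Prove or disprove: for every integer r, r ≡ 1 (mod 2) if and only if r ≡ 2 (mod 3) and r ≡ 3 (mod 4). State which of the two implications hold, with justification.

The forward direction fails; the converse holds.

(⇒) This fails: r = 1 gives 1 ≡ 1 (mod 2) but 1 ≡ 1 (mod 3), so the conjunction on the right does not hold.

(⇐) Conversely, if r ≡ 2 (mod 3) and r ≡ 3 (mod 4), then by the Chinese remainder theorem r ≡ 11 (mod 12). Since 11 ≡ 1 (mod 2) and 2 ∣ 12, we get r ≡ 1 (mod 2).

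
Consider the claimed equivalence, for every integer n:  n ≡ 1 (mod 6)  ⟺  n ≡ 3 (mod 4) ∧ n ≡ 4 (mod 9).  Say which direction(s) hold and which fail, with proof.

(⇐) If n ≡ 3 (mod 4) and n ≡ 4 (mod 9), then by the Chinese remainder theorem n ≡ 31 (mod 36). Since 31 ≡ 1 (mod 6) and 6 ∣ 36, we get n ≡ 1 (mod 6).

(⇒) This fails: n = 1 gives 1 ≡ 1 (mod 6) but 1 ≡ 1 (mod 4), so the conjunction on the right does not hold.

Not equivalent: only (⇐) holds.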